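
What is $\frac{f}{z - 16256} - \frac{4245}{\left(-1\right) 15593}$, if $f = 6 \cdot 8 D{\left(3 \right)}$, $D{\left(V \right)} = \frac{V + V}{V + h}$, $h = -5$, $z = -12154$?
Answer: $\frac{20474307}{73832855} \approx 0.27731$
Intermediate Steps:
$D{\left(V \right)} = \frac{2 V}{-5 + V}$ ($D{\left(V \right)} = \frac{V + V}{V - 5} = \frac{2 V}{-5 + V}$)
$f = -144$ ($f = 6 \cdot 8 \cdot 2 \cdot 3 \frac{1}{-5 + 3} = 48 \cdot 2 \cdot 3 \frac{1}{-2} = 48 \cdot 2 \cdot 3 \left(- \frac{1}{2}\right) = 48 \left(-3\right) = -144$)
$\frac{f}{z - 16256} - \frac{4245}{\left(-1\right) 15593} = - \frac{144}{-12154 - 16256} - \frac{4245}{\left(-1\right) 15593} = - \frac{144}{-28410} - \frac{4245}{-15593} = \left(-144\right) \left(- \frac{1}{28410}\right) - - \frac{4245}{15593} = \frac{24}{4735} + \frac{4245}{15593} = \frac{20474307}{73832855}$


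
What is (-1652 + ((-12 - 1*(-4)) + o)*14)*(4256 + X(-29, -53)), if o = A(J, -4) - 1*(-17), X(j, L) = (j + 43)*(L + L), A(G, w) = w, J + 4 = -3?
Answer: -4385304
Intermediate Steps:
J = -7 (J = -4 - 3 = -7)
X(j, L) = 2*L*(43 + j) (X(j, L) = (43 + j)*(2*L) = 2*L*(43 + j))
o = 13 (o = -4 - 1*(-17) = -4 + 17 = 13)
(-1652 + ((-12 - 1*(-4)) + o)*14)*(4256 + X(-29, -53)) = (-1652 + ((-12 - 1*(-4)) + 13)*14)*(4256 + 2*(-53)*(43 - 29)) = (-1652 + ((-12 + 4) + 13)*14)*(4256 + 2*(-53)*14) = (-1652 + (-8 + 13)*14)*(4256 - 1484) = (-1652 + 5*14)*2772 = (-1652 + 70)*2772 = -1582*2772 = -4385304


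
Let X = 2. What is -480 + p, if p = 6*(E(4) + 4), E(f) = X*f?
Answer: -408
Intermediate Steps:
E(f) = 2*f
p = 72 (p = 6*(2*4 + 4) = 6*(8 + 4) = 6*12 = 72)
-480 + p = -480 + 72 = -408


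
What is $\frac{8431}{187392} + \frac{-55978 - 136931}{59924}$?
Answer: $- \frac{8911096021}{2807319552} \approx -3.1742$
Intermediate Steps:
$\frac{8431}{187392} + \frac{-55978 - 136931}{59924} = 8431 \cdot \frac{1}{187392} + \left(-55978 - 136931\right) \frac{1}{59924} = \frac{8431}{187392} - \frac{192909}{59924} = - \frac{8911096021}{2807319552}$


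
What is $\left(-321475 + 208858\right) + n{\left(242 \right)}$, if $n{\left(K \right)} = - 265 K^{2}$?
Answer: $-15632077$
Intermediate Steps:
$\left(-321475 + 208858\right) + n{\left(242 \right)} = \left(-321475 + 208858\right) - 265 \cdot 242^{2} = -112617 - 15519460 = -15632077$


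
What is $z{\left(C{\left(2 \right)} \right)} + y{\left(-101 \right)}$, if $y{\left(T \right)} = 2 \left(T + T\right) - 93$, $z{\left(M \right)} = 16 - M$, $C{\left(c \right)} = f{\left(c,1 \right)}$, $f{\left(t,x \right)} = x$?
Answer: $-482$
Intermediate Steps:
$C{\left(c \right)} = 1$
$y{\left(T \right)} = -93 + 4 T$ ($y{\left(T \right)} = 2 \cdot 2 T - 93 = 4 T - 93 = -93 + 4 T$)
$z{\left(C{\left(2 \right)} \right)} + y{\left(-101 \right)} = \left(16 - 1\right) + \left(-93 + 4 \left(-101\right)\right) = \left(16 - 1\right) - 497 = 15 - 497 = -482$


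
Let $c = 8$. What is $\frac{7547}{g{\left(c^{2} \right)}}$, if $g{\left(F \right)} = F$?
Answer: $\frac{7547}{64} \approx 117.92$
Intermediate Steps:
$\frac{7547}{g{\left(c^{2} \right)}} = \frac{7547}{8^{2}} = \frac{7547}{64}$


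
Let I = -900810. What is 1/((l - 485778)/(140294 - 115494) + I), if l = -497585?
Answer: -24800/22341071363 ≈ -1.1101e-6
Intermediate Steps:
1/((l - 485778)/(140294 - 115494) + I) = 1/((-497585 - 485778)/(140294 - 115494) - 900810) = 1/(-983363/24800 - 900810) = 1/(-22341071363/24800) = -24800/22341071363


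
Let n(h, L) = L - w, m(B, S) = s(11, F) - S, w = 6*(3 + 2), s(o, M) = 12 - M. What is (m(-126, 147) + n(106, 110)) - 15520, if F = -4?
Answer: -15571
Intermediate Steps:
w = 30 (w = 6*5 = 30)
m(B, S) = 16 - S (m(B, S) = (12 - 1*(-4)) - S = (12 + 4) - S = 16 - S)
n(h, L) = -30 + L (n(h, L) = L - 1*30 = L - 30 = -30 + L)
(m(-126, 147) + n(106, 110)) - 15520 = ((16 - 1*147) + (-30 + 110)) - 15520 = ((16 - 147) + 80) - 15520 = (-131 + 80) - 15520 = -51 - 15520 = -15571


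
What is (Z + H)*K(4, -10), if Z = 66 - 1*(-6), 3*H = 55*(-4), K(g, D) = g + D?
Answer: 8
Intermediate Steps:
K(g, D) = D + g
H = -220/3 (H = (55*(-4))/3 = (1/3)*(-220) = -220/3 ≈ -73.333)
Z = 72 (Z = 66 + 6 = 72)
(Z + H)*K(4, -10) = (72 - 220/3)*(-10 + 4) = -4/3*(-6) = 8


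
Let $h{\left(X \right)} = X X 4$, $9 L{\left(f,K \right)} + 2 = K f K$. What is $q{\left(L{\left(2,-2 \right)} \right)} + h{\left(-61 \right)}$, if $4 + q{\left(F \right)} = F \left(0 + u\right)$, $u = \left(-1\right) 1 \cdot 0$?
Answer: $14880$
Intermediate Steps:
$L{\left(f,K \right)} = - \frac{2}{9} + \frac{f K^{2}}{9}$ ($L{\left(f,K \right)} = - \frac{2}{9} + \frac{K f K}{9} = - \frac{2}{9} + \frac{f K^{2}}{9}$)
$u = 0$ ($u = \left(-1\right) 0 = 0$)
$h{\left(X \right)} = 4 X^{2}$ ($h{\left(X \right)} = X^{2} \cdot 4 = 4 X^{2}$)
$q{\left(F \right)} = -4$ ($q{\left(F \right)} = -4 + F \left(0 + 0\right) = -4 + F 0 = -4 + 0 = -4$)
$q{\left(L{\left(2,-2 \right)} \right)} + h{\left(-61 \right)} = -4 + 4 \left(-61\right)^{2} = -4 + 4 \cdot 3721 = -4 + 14884 = 14880$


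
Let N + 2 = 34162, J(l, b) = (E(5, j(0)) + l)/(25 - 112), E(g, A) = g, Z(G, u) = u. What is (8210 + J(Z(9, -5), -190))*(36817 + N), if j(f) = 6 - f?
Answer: 582721170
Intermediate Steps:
J(l, b) = -5/87 - l/87 (J(l, b) = (5 + l)/(25 - 112) = (5 + l)/(-87) = (5 + l)*(-1/87) = -5/87 - l/87)
N = 34160 (N = -2 + 34162 = 34160)
(8210 + J(Z(9, -5), -190))*(36817 + N) = (8210 + (-5/87 - 1/87*(-5)))*(36817 + 34160) = (8210 + (-5/87 + 5/87))*70977 = (8210 + 0)*70977 = 8210*70977 = 582721170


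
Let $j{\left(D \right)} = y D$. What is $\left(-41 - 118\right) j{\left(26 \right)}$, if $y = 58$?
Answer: $-239772$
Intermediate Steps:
$j{\left(D \right)} = 58 D$
$\left(-41 - 118\right) j{\left(26 \right)} = \left(-41 - 118\right) 58 \cdot 26 = \left(-41 - 118\right) 1508 = \left(-159\right) 1508 = -239772$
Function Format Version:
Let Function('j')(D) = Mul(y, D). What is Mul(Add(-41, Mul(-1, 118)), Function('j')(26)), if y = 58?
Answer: -239772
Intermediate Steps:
Function('j')(D) = Mul(58, D)
Mul(Add(-41, Mul(-1, 118)), Function('j')(26)) = Mul(Add(-41, Mul(-1, 118)), Mul(58, 26)) = Mul(Add(-41, -118), 1508) = Mul(-159, 1508) = -239772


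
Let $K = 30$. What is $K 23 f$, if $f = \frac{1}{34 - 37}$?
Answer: $-230$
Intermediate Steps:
$f = - \frac{1}{3}$ ($f = \frac{1}{-3} = - \frac{1}{3} \approx -0.33333$)
$K 23 f = 30 \cdot 23 \left(- \frac{1}{3}\right) = 690 \left(- \frac{1}{3}\right) = -230$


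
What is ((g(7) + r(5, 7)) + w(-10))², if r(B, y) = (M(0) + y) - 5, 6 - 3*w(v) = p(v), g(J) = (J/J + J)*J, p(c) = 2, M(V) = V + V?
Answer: 31684/9 ≈ 3520.4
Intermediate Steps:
M(V) = 2*V
g(J) = J*(1 + J) (g(J) = (1 + J)*J = J*(1 + J))
w(v) = 4/3 (w(v) = 2 - ⅓*2 = 2 - ⅔ = 4/3)
r(B, y) = -5 + y (r(B, y) = (2*0 + y) - 5 = (0 + y) - 5 = y - 5 = -5 + y)
((g(7) + r(5, 7)) + w(-10))² = ((7*(1 + 7) + (-5 + 7)) + 4/3)² = ((7*8 + 2) + 4/3)² = ((56 + 2) + 4/3)² = (58 + 4/3)² = (178/3)² = 31684/9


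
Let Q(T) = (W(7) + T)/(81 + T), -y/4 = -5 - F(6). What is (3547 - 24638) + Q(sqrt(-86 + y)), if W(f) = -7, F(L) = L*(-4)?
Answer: 2*(-94905*sqrt(2) + 854189*I)/(9*(sqrt(2) - 9*I)) ≈ -21091.0 + 0.1666*I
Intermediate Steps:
F(L) = -4*L
y = -76 (y = -4*(-5 - (-4)*6) = -4*(-5 - 1*(-24)) = -4*(-5 + 24) = -4*19 = -76)
Q(T) = (-7 + T)/(81 + T)
(3547 - 24638) + Q(sqrt(-86 + y)) = (3547 - 24638) + (-7 + sqrt(-86 - 76))/(81 + sqrt(-86 - 76)) = -21091 + (-7 + sqrt(-162))/(81 + sqrt(-162)) = -21091 + (-7 + 9*I*sqrt(2))/(81 + 9*I*sqrt(2))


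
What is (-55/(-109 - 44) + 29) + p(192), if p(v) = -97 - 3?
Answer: -10808/153 ≈ -70.641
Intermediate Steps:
p(v) = -100
(-55/(-109 - 44) + 29) + p(192) = (-55/(-109 - 44) + 29) - 100 = (-55/(-153) + 29) - 100 = (-1/153*(-55) + 29) - 100 = (55/153 + 29) - 100 = 4492/153 - 100 = -10808/153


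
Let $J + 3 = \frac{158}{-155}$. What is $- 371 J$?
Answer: $\frac{231133}{155} \approx 1491.2$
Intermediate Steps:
$J = - \frac{623}{155}$ ($J = -3 + \frac{158}{-155} = -3 + 158 \left(- \frac{1}{155}\right) = -3 - \frac{158}{155} = - \frac{623}{155} \approx -4.0194$)
$- 371 J = \left(-371\right) \left(- \frac{623}{155}\right) = \frac{231133}{155}$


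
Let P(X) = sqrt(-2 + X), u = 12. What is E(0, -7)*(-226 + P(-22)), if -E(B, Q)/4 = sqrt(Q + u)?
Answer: 8*sqrt(5)*(113 - I*sqrt(6)) ≈ 2021.4 - 43.818*I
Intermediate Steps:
E(B, Q) = -4*sqrt(12 + Q) (E(B, Q) = -4*sqrt(Q + 12) = -4*sqrt(12 + Q))
E(0, -7)*(-226 + P(-22)) = (-4*sqrt(12 - 7))*(-226 + sqrt(-2 - 22)) = (-4*sqrt(5))*(-226 + sqrt(-24)) = (-4*sqrt(5))*(-226 + 2*I*sqrt(6)) = -4*sqrt(5)*(-226 + 2*I*sqrt(6))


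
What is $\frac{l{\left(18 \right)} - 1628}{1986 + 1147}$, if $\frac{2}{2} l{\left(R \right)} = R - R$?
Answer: $- \frac{1628}{3133} \approx -0.51963$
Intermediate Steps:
$l{\left(R \right)} = 0$ ($l{\left(R \right)} = R - R = 0$)
$\frac{l{\left(18 \right)} - 1628}{1986 + 1147} = \frac{0 - 1628}{1986 + 1147} = - \frac{1628}{3133}$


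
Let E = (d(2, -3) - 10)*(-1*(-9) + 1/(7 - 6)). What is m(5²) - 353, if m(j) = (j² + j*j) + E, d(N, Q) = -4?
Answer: 757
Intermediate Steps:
E = -140 (E = (-4 - 10)*(-1*(-9) + 1/(7 - 6)) = -14*(9 + 1/1) = -14*(9 + 1) = -14*10 = -140)
m(j) = -140 + 2*j² (m(j) = (j² + j*j) - 140 = (j² + j²) - 140 = 2*j² - 140 = -140 + 2*j²)
m(5²) - 353 = (-140 + 2*(5²)²) - 353 = (-140 + 2*25²) - 353 = (-140 + 2*625) - 353 = (-140 + 1250) - 353 = 1110 - 353 = 757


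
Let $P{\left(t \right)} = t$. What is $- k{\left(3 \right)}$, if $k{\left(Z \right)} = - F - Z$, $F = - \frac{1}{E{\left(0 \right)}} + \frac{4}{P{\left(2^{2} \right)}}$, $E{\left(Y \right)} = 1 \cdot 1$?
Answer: $3$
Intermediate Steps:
$E{\left(Y \right)} = 1$
$F = 0$ ($F = - 1^{-1} + \frac{4}{2^{2}} = \left(-1\right) 1 + \frac{4}{4} = -1 + 4 \cdot \frac{1}{4} = -1 + 1 = 0$)
$k{\left(Z \right)} = - Z$ ($k{\left(Z \right)} = \left(-1\right) 0 - Z = 0 - Z = - Z$)
$- k{\left(3 \right)} = - \left(-1\right) 3 = \left(-1\right) \left(-3\right) = 3$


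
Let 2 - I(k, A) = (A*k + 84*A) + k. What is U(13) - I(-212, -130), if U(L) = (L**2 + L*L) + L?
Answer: 16777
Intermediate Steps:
I(k, A) = 2 - k - 84*A - A*k (I(k, A) = 2 - ((A*k + 84*A) + k) = 2 - ((84*A + A*k) + k) = 2 - (k + 84*A + A*k) = 2 + (-k - 84*A - A*k) = 2 - k - 84*A - A*k)
U(L) = L + 2*L**2 (U(L) = (L**2 + L**2) + L = 2*L**2 + L = L + 2*L**2)
U(13) - I(-212, -130) = 13*(1 + 2*13) - (2 - 1*(-212) - 84*(-130) - 1*(-130)*(-212)) = 13*(1 + 26) - (2 + 212 + 10920 - 27560) = 13*27 - 1*(-16426) = 351 + 16426 = 16777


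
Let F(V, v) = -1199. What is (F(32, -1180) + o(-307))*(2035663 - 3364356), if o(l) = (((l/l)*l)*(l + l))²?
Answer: -47210448426939865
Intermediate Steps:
o(l) = 4*l⁴ (o(l) = ((1*l)*(2*l))² = (l*(2*l))² = (2*l²)² = 4*l⁴)
(F(32, -1180) + o(-307))*(2035663 - 3364356) = (-1199 + 4*(-307)⁴)*(2035663 - 3364356) = (-1199 + 4*8882874001)*(-1328693) = (-1199 + 35531496004)*(-1328693) = 35531494805*(-1328693) = -47210448426939865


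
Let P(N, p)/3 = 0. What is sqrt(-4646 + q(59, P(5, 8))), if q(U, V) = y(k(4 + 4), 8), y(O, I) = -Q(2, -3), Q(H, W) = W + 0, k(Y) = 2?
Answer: I*sqrt(4643) ≈ 68.14*I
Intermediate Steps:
Q(H, W) = W
P(N, p) = 0 (P(N, p) = 3*0 = 0)
y(O, I) = 3 (y(O, I) = -1*(-3) = 3)
q(U, V) = 3
sqrt(-4646 + q(59, P(5, 8))) = sqrt(-4646 + 3) = sqrt(-4643) = I*sqrt(4643)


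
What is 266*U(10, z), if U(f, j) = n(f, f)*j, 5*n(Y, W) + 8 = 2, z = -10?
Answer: 3192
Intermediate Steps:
n(Y, W) = -6/5 (n(Y, W) = -8/5 + (⅕)*2 = -8/5 + ⅖ = -6/5)
U(f, j) = -6*j/5
266*U(10, z) = 266*(-6/5*(-10)) = 266*12 = 3192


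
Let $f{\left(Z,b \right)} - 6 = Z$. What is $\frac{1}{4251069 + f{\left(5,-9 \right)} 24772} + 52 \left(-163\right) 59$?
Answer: $- \frac{2262160479123}{4523561} \approx -5.0008 \cdot 10^{5}$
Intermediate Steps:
$f{\left(Z,b \right)} = 6 + Z$
$\frac{1}{4251069 + f{\left(5,-9 \right)} 24772} + 52 \left(-163\right) 59 = \frac{1}{4251069 + \left(6 + 5\right) 24772} + 52 \left(-163\right) 59 = \frac{1}{4251069 + 11 \cdot 24772} - 500084 = \frac{1}{4251069 + 272492} - 500084 = \frac{1}{4523561} - 500084 = - \frac{2262160479123}{4523561}$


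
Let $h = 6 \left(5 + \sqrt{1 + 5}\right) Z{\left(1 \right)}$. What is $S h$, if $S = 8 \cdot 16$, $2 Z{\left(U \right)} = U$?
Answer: $1920 + 384 \sqrt{6} \approx 2860.6$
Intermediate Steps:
$Z{\left(U \right)} = \frac{U}{2}$
$S = 128$
$h = 15 + 3 \sqrt{6}$ ($h = 6 \left(5 + \sqrt{1 + 5}\right) \frac{1}{2} \cdot 1 = 6 \left(5 + \sqrt{6}\right) \frac{1}{2} = \left(30 + 6 \sqrt{6}\right) \frac{1}{2} = 15 + 3 \sqrt{6} \approx 22.348$)
$S h = 128 \left(15 + 3 \sqrt{6}\right) = 1920 + 384 \sqrt{6}$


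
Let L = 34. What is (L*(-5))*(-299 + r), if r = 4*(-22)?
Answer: 65790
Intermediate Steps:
r = -88
(L*(-5))*(-299 + r) = (34*(-5))*(-299 - 88) = -170*(-387) = 65790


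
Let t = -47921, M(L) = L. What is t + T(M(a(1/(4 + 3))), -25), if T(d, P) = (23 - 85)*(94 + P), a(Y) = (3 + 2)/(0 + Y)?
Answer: -52199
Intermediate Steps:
a(Y) = 5/Y
T(d, P) = -5828 - 62*P (T(d, P) = -62*(94 + P) = -5828 - 62*P)
t + T(M(a(1/(4 + 3))), -25) = -47921 + (-5828 - 62*(-25)) = -47921 + (-5828 + 1550) = -47921 - 4278 = -52199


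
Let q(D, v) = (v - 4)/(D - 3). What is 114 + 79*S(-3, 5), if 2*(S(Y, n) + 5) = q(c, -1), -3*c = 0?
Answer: -1291/6 ≈ -215.17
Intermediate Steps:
c = 0 (c = -⅓*0 = 0)
q(D, v) = (-4 + v)/(-3 + D)
S(Y, n) = -25/6 (S(Y, n) = -5 + ((-4 - 1)/(-3 + 0))/2 = -5 + (-5/(-3))/2 = -5 + (-⅓*(-5))/2 = -5 + (½)*(5/3) = -5 + ⅚ = -25/6)
114 + 79*S(-3, 5) = 114 + 79*(-25/6) = 114 - 1975/6 = -1291/6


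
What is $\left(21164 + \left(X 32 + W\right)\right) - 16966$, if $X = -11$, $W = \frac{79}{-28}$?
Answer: $\frac{107609}{28} \approx 3843.2$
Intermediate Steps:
$W = - \frac{79}{28}$ ($W = 79 \left(- \frac{1}{28}\right) = - \frac{79}{28} \approx -2.8214$)
$\left(21164 + \left(X 32 + W\right)\right) - 16966 = \left(21164 - \frac{9935}{28}\right) - 16966 = \frac{582657}{28} - 16966 = \frac{107609}{28}$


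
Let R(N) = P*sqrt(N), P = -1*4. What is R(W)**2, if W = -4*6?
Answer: -384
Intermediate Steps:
W = -24
P = -4
R(N) = -4*sqrt(N)
R(W)**2 = (-8*I*sqrt(6))**2 = -384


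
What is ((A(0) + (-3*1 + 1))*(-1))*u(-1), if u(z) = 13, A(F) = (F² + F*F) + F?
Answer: 26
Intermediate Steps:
A(F) = F + 2*F² (A(F) = (F² + F²) + F = 2*F² + F = F + 2*F²)
((A(0) + (-3*1 + 1))*(-1))*u(-1) = ((0*(1 + 2*0) + (-3*1 + 1))*(-1))*13 = ((0*(1 + 0) + (-3 + 1))*(-1))*13 = ((0*1 - 2)*(-1))*13 = ((0 - 2)*(-1))*13 = -2*(-1)*13 = 2*13 = 26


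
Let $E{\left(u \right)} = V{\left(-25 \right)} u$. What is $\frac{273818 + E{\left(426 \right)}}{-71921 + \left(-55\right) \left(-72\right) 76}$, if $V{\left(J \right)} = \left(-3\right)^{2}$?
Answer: $\frac{277652}{229039} \approx 1.2122$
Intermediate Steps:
$V{\left(J \right)} = 9$
$E{\left(u \right)} = 9 u$
$\frac{273818 + E{\left(426 \right)}}{-71921 + \left(-55\right) \left(-72\right) 76} = \frac{273818 + 9 \cdot 426}{-71921 + \left(-55\right) \left(-72\right) 76} = \frac{273818 + 3834}{-71921 + 3960 \cdot 76} = \frac{277652}{-71921 + 300960} = \frac{277652}{229039}$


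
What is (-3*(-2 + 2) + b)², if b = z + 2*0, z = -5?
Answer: 25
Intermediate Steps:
b = -5 (b = -5 + 2*0 = -5 + 0 = -5)
(-3*(-2 + 2) + b)² = (-3*(-2 + 2) - 5)² = (-3*0 - 5)² = (0 - 5)² = (-5)² = 25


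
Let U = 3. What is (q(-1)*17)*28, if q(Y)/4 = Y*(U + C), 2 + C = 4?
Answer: -9520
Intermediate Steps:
C = 2 (C = -2 + 4 = 2)
q(Y) = 20*Y (q(Y) = 4*(Y*(3 + 2)) = 4*(Y*5) = 4*(5*Y) = 20*Y)
(q(-1)*17)*28 = ((20*(-1))*17)*28 = -20*17*28 = -340*28 = -9520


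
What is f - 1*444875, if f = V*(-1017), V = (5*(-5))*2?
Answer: -394025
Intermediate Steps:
V = -50 (V = -25*2 = -50)
f = 50850 (f = -50*(-1017) = 50850)
f - 1*444875 = 50850 - 1*444875 = 50850 - 444875 = -394025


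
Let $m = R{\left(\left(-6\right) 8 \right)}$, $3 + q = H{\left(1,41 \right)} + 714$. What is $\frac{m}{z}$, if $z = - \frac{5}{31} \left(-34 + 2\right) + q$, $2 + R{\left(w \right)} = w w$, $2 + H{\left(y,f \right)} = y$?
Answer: $\frac{35681}{11085} \approx 3.2189$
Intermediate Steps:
$H{\left(y,f \right)} = -2 + y$
$R{\left(w \right)} = -2 + w^{2}$ ($R{\left(w \right)} = -2 + w w = -2 + w^{2}$)
$q = 710$ ($q = -3 + \left(\left(-2 + 1\right) + 714\right) = -3 + \left(-1 + 714\right) = -3 + 713 = 710$)
$m = 2302$ ($m = -2 + \left(\left(-6\right) 8\right)^{2} = -2 + \left(-48\right)^{2} = -2 + 2304 = 2302$)
$z = \frac{22170}{31}$ ($z = - \frac{5}{31} \left(-34 + 2\right) + 710 = \left(-5\right) \frac{1}{31} \left(-32\right) + 710 = \left(- \frac{5}{31}\right) \left(-32\right) + 710 = \frac{160}{31} + 710 = \frac{22170}{31} \approx 715.16$)
$\frac{m}{z} = \frac{2302}{\frac{22170}{31}} = 2302 \cdot \frac{31}{22170} = \frac{35681}{11085}$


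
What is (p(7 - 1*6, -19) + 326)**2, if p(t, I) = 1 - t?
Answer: 106276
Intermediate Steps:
(p(7 - 1*6, -19) + 326)**2 = ((1 - (7 - 1*6)) + 326)**2 = ((1 - (7 - 6)) + 326)**2 = ((1 - 1*1) + 326)**2 = ((1 - 1) + 326)**2 = (0 + 326)**2 = 326**2 = 106276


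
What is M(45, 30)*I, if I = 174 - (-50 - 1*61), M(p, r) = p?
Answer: 12825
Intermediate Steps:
I = 285 (I = 174 - (-50 - 61) = 174 - 1*(-111) = 174 + 111 = 285)
M(45, 30)*I = 45*285 = 12825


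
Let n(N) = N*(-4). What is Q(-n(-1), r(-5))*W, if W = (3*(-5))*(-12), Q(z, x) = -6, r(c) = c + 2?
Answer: -1080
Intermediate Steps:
r(c) = 2 + c
n(N) = -4*N
W = 180 (W = -15*(-12) = 180)
Q(-n(-1), r(-5))*W = -6*180 = -1080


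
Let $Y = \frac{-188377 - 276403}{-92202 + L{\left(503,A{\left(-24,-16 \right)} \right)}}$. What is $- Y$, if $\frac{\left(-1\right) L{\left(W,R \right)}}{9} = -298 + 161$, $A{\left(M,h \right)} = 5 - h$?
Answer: $- \frac{464780}{90969} \approx -5.1092$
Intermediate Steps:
$L{\left(W,R \right)} = 1233$ ($L{\left(W,R \right)} = - 9 \left(-298 + 161\right) = \left(-9\right) \left(-137\right) = 1233$)
$Y = \frac{464780}{90969}$ ($Y = \frac{-188377 - 276403}{-92202 + 1233} = - \frac{464780}{-90969} = \left(-464780\right) \left(- \frac{1}{90969}\right) = \frac{464780}{90969} \approx 5.1092$)
$- Y = \left(-1\right) \frac{464780}{90969} = - \frac{464780}{90969}$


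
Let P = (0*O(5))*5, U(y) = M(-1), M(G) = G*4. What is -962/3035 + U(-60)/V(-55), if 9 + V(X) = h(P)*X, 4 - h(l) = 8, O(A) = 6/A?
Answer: -215122/640385 ≈ -0.33593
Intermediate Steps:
M(G) = 4*G
U(y) = -4 (U(y) = 4*(-1) = -4)
P = 0 (P = (0*(6/5))*5 = 0*5 = 0)
h(l) = -4 (h(l) = 4 - 1*8 = 4 - 8 = -4)
V(X) = -9 - 4*X
-962/3035 + U(-60)/V(-55) = -962/3035 - 4/(-9 - 4*(-55)) = -962*1/3035 - 4/(-9 + 220) = -962/3035 - 4/211 = -215122/640385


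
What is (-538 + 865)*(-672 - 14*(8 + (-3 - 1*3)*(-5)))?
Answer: -393708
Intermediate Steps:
(-538 + 865)*(-672 - 14*(8 + (-3 - 1*3)*(-5))) = 327*(-672 - 14*(8 + (-3 - 3)*(-5))) = 327*(-672 - 14*(8 - 6*(-5))) = 327*(-672 - 14*(8 + 30)) = 327*(-672 - 14*38) = 327*(-672 - 532) = 327*(-1204) = -393708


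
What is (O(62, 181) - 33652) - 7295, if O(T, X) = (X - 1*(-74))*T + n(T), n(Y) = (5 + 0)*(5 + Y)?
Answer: -24802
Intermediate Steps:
n(Y) = 25 + 5*Y (n(Y) = 5*(5 + Y) = 25 + 5*Y)
O(T, X) = 25 + 5*T + T*(74 + X) (O(T, X) = (X - 1*(-74))*T + (25 + 5*T) = (X + 74)*T + (25 + 5*T) = (74 + X)*T + (25 + 5*T) = T*(74 + X) + (25 + 5*T) = 25 + 5*T + T*(74 + X))
(O(62, 181) - 33652) - 7295 = ((25 + 79*62 + 62*181) - 33652) - 7295 = ((25 + 4898 + 11222) - 33652) - 7295 = (16145 - 33652) - 7295 = -17507 - 7295 = -24802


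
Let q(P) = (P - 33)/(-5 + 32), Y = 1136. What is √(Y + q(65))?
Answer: 4*√5757/9 ≈ 33.722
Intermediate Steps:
q(P) = -11/9 + P/27 (q(P) = (-33 + P)/27 = (-33 + P)*(1/27) = -11/9 + P/27)
√(Y + q(65)) = √(1136 + (-11/9 + (1/27)*65)) = √(1136 + (-11/9 + 65/27)) = √(1136 + 32/27) = √(30704/27) = 4*√5757/9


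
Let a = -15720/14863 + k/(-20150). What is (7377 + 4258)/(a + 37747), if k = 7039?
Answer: 3484559750750/11304406890493 ≈ 0.30825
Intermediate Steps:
a = -421378657/299489450 (a = -15720/14863 + 7039/(-20150) = -15720*1/14863 + 7039*(-1/20150) = -15720/14863 - 7039/20150 = -421378657/299489450 ≈ -1.4070)
(7377 + 4258)/(a + 37747) = (7377 + 4258)/(-421378657/299489450 + 37747) = 11635/(11304406890493/299489450) = 11635*(299489450/11304406890493) = 3484559750750/11304406890493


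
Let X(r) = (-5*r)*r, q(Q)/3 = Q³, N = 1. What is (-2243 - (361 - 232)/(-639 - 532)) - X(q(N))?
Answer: -2573729/1171 ≈ -2197.9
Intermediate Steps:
q(Q) = 3*Q³
X(r) = -5*r²
(-2243 - (361 - 232)/(-639 - 532)) - X(q(N)) = (-2243 - (361 - 232)/(-639 - 532)) - (-5)*(3*1³)² = (-2243 - 129/(-1171)) - (-5)*(3*1)² = (-2243 - 129*(-1)/1171) - (-5)*3² = (-2243 - 1*(-129/1171)) - (-5)*9 = (-2243 + 129/1171) - 1*(-45) = -2626424/1171 + 45 = -2573729/1171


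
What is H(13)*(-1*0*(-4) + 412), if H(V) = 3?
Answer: 1236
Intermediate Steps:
H(13)*(-1*0*(-4) + 412) = 3*(-1*0*(-4) + 412) = 3*(0*(-4) + 412) = 3*(0 + 412) = 3*412 = 1236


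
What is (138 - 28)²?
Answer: 12100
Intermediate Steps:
(138 - 28)² = 110² = 12100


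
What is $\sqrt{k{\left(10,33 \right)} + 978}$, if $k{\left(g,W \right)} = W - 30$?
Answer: $3 \sqrt{109} \approx 31.321$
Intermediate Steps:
$k{\left(g,W \right)} = -30 + W$
$\sqrt{k{\left(10,33 \right)} + 978} = \sqrt{\left(-30 + 33\right) + 978} = \sqrt{3 + 978} = \sqrt{981} = 3 \sqrt{109}$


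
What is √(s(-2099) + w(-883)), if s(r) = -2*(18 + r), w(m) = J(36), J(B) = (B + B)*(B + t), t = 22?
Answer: √8338 ≈ 91.313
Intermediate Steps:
J(B) = 2*B*(22 + B) (J(B) = (B + B)*(B + 22) = (2*B)*(22 + B) = 2*B*(22 + B))
w(m) = 4176 (w(m) = 2*36*(22 + 36) = 2*36*58 = 4176)
s(r) = -36 - 2*r
√(s(-2099) + w(-883)) = √((-36 - 2*(-2099)) + 4176) = √((-36 + 4198) + 4176) = √(4162 + 4176) = √8338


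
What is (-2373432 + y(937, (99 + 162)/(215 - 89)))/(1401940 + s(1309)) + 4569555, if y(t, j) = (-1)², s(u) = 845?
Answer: 6410100837244/1402785 ≈ 4.5696e+6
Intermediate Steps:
y(t, j) = 1
(-2373432 + y(937, (99 + 162)/(215 - 89)))/(1401940 + s(1309)) + 4569555 = (-2373432 + 1)/(1401940 + 845) + 4569555 = -2373431/1402785 + 4569555 = 6410100837244/1402785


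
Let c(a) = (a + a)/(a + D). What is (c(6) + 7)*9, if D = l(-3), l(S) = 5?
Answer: 801/11 ≈ 72.818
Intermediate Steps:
D = 5
c(a) = 2*a/(5 + a) (c(a) = (a + a)/(a + 5) = (2*a)/(5 + a) = 2*a/(5 + a))
(c(6) + 7)*9 = (2*6/(5 + 6) + 7)*9 = (2*6/11 + 7)*9 = (2*6*(1/11) + 7)*9 = (12/11 + 7)*9 = (89/11)*9 = 801/11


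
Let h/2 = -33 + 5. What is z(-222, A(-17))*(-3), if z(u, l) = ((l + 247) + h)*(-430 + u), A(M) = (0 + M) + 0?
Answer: 340344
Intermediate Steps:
h = -56 (h = 2*(-33 + 5) = 2*(-28) = -56)
A(M) = M (A(M) = M + 0 = M)
z(u, l) = (-430 + u)*(191 + l) (z(u, l) = ((l + 247) - 56)*(-430 + u) = ((247 + l) - 56)*(-430 + u) = (191 + l)*(-430 + u) = (-430 + u)*(191 + l))
z(-222, A(-17))*(-3) = (-82130 - 430*(-17) + 191*(-222) - 17*(-222))*(-3) = (-82130 + 7310 - 42402 + 3774)*(-3) = -113448*(-3) = 340344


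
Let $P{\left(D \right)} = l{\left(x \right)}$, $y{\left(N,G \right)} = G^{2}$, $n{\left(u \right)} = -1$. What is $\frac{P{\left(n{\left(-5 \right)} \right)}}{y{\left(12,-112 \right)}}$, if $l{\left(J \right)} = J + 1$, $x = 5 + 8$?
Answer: $\frac{1}{896} \approx 0.0011161$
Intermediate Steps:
$x = 13$
$l{\left(J \right)} = 1 + J$
$P{\left(D \right)} = 14$ ($P{\left(D \right)} = 1 + 13 = 14$)
$\frac{P{\left(n{\left(-5 \right)} \right)}}{y{\left(12,-112 \right)}} = \frac{14}{\left(-112\right)^{2}} = \frac{14}{12544} = 14 \cdot \frac{1}{12544} = \frac{1}{896}$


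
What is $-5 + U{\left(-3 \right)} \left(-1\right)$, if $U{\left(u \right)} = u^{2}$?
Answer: $-14$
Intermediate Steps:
$-5 + U{\left(-3 \right)} \left(-1\right) = -5 + \left(-3\right)^{2} \left(-1\right) = -5 + 9 \left(-1\right) = -5 - 9 = -14$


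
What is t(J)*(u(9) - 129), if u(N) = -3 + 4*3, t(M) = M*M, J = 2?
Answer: -480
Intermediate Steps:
t(M) = M²
u(N) = 9 (u(N) = -3 + 12 = 9)
t(J)*(u(9) - 129) = 2²*(9 - 129) = 4*(-120) = -480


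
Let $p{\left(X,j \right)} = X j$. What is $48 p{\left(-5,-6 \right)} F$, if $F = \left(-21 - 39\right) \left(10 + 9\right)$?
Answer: $-1641600$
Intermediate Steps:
$F = -1140$ ($F = \left(-60\right) 19 = -1140$)
$48 p{\left(-5,-6 \right)} F = 48 \left(\left(-5\right) \left(-6\right)\right) \left(-1140\right) = 48 \cdot 30 \left(-1140\right) = 1440 \left(-1140\right) = -1641600$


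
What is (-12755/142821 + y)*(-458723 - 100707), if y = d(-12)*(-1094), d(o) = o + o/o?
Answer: -961489632799370/142821 ≈ -6.7321e+9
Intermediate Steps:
d(o) = 1 + o (d(o) = o + 1 = 1 + o)
y = 12034 (y = (1 - 12)*(-1094) = -11*(-1094) = 12034)
(-12755/142821 + y)*(-458723 - 100707) = (-12755/142821 + 12034)*(-458723 - 100707) = (-12755*1/142821 + 12034)*(-559430) = (-12755/142821 + 12034)*(-559430) = (1718695159/142821)*(-559430) = -961489632799370/142821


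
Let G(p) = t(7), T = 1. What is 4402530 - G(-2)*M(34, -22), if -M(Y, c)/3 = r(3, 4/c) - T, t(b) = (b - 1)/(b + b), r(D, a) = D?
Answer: 30817728/7 ≈ 4.4025e+6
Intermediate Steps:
t(b) = (-1 + b)/(2*b) (t(b) = (-1 + b)/((2*b)) = (-1 + b)*(1/(2*b)) = (-1 + b)/(2*b))
G(p) = 3/7 (G(p) = (½)*(-1 + 7)/7 = (½)*(⅐)*6 = 3/7)
M(Y, c) = -6 (M(Y, c) = -3*(3 - 1*1) = -3*(3 - 1) = -3*2 = -6)
4402530 - G(-2)*M(34, -22) = 4402530 - 3*(-6)/7 = 4402530 - 1*(-18/7) = 4402530 + 18/7 = 30817728/7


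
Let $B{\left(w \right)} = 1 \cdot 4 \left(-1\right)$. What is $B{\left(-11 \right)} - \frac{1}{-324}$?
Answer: $- \frac{1295}{324} \approx -3.9969$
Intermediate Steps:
$B{\left(w \right)} = -4$ ($B{\left(w \right)} = 4 \left(-1\right) = -4$)
$B{\left(-11 \right)} - \frac{1}{-324} = -4 - \frac{1}{-324} = -4 - - \frac{1}{324} = -4 + \frac{1}{324} = - \frac{1295}{324}$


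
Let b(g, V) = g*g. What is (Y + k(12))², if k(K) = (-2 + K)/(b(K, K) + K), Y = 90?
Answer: 49350625/6084 ≈ 8111.5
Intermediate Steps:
b(g, V) = g²
k(K) = (-2 + K)/(K + K²) (k(K) = (-2 + K)/(K² + K) = (-2 + K)/(K + K²))
(Y + k(12))² = (90 + (-2 + 12)/(12*(1 + 12)))² = (90 + (1/12)*10/13)² = (90 + (1/12)*(1/13)*10)² = (90 + 5/78)² = (7025/78)² = 49350625/6084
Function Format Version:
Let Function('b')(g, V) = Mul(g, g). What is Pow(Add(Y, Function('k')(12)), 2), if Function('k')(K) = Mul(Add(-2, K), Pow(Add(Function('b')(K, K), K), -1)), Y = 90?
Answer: Rational(49350625, 6084) ≈ 8111.5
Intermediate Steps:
Function('b')(g, V) = Pow(g, 2)
Function('k')(K) = Mul(Pow(Add(K, Pow(K, 2)), -1), Add(-2, K)) (Function('k')(K) = Mul(Add(-2, K), Pow(Add(Pow(K, 2), K), -1)) = Mul(Add(-2, K), Pow(Add(K, Pow(K, 2)), -1)) = Mul(Pow(Add(K, Pow(K, 2)), -1), Add(-2, K)))
Pow(Add(Y, Function('k')(12)), 2) = Pow(Add(90, Mul(Pow(12, -1), Pow(Add(1, 12), -1), Add(-2, 12))), 2) = Pow(Add(90, Mul(Rational(1, 12), Pow(13, -1), 10)), 2) = Pow(Add(90, Mul(Rational(1, 12), Rational(1, 13), 10)), 2) = Pow(Add(90, Rational(5, 78)), 2) = Pow(Rational(7025, 78), 2) = Rational(49350625, 6084)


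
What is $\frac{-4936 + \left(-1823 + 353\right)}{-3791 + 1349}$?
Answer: $\frac{3203}{1221} \approx 2.6233$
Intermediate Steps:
$\frac{-4936 + \left(-1823 + 353\right)}{-3791 + 1349} = \frac{-4936 - 1470}{-2442} = \left(-6406\right) \left(- \frac{1}{2442}\right) = \frac{3203}{1221}$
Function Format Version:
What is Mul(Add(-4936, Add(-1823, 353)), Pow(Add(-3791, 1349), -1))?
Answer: Rational(3203, 1221) ≈ 2.6233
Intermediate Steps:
Mul(Add(-4936, Add(-1823, 353)), Pow(Add(-3791, 1349), -1)) = Mul(Add(-4936, -1470), Pow(-2442, -1)) = Mul(-6406, Rational(-1, 2442)) = Rational(3203, 1221)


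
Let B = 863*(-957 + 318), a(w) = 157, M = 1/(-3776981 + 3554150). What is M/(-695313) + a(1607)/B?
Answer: -2702794905746/9493472637754119 ≈ -0.00028470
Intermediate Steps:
M = -1/222831 (M = 1/(-222831) = -1/222831 ≈ -4.4877e-6)
B = -551457 (B = 863*(-639) = -551457)
M/(-695313) + a(1607)/B = -1/222831/(-695313) + 157/(-551457) = -1/222831*(-1/695313) + 157*(-1/551457) = 1/154937291103 - 157/551457 = -2702794905746/9493472637754119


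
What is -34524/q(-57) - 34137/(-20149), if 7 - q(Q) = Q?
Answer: -173359827/322384 ≈ -537.74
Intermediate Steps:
q(Q) = 7 - Q
-34524/q(-57) - 34137/(-20149) = -34524/(7 - 1*(-57)) - 34137/(-20149) = -34524/(7 + 57) - 34137*(-1/20149) = -34524/64 + 34137/20149 = -34524*1/64 + 34137/20149 = -8631/16 + 34137/20149 = -173359827/322384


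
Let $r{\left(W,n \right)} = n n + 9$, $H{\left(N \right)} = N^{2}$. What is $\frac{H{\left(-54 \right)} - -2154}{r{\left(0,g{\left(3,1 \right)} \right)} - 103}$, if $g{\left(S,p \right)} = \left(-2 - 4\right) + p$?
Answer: $- \frac{1690}{23} \approx -73.478$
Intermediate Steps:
$g{\left(S,p \right)} = -6 + p$
$r{\left(W,n \right)} = 9 + n^{2}$ ($r{\left(W,n \right)} = n^{2} + 9 = 9 + n^{2}$)
$\frac{H{\left(-54 \right)} - -2154}{r{\left(0,g{\left(3,1 \right)} \right)} - 103} = \frac{\left(-54\right)^{2} - -2154}{\left(9 + \left(-6 + 1\right)^{2}\right) - 103} = \frac{2916 + 2154}{\left(9 + \left(-5\right)^{2}\right) - 103} = \frac{5070}{\left(9 + 25\right) - 103} = \frac{5070}{34 - 103} = \frac{5070}{-69} = 5070 \left(- \frac{1}{69}\right) = - \frac{1690}{23}$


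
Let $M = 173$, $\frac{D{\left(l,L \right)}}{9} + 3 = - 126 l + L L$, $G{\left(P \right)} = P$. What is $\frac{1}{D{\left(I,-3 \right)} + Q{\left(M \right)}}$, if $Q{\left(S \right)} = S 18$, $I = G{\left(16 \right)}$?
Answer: $- \frac{1}{14976} \approx -6.6774 \cdot 10^{-5}$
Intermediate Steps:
$I = 16$
$D{\left(l,L \right)} = -27 - 1134 l + 9 L^{2}$ ($D{\left(l,L \right)} = -27 + 9 \left(- 126 l + L L\right) = -27 + 9 \left(- 126 l + L^{2}\right) = -27 + 9 \left(L^{2} - 126 l\right) = -27 + \left(- 1134 l + 9 L^{2}\right) = -27 - 1134 l + 9 L^{2}$)
$Q{\left(S \right)} = 18 S$
$\frac{1}{D{\left(I,-3 \right)} + Q{\left(M \right)}} = \frac{1}{\left(-27 - 18144 + 9 \left(-3\right)^{2}\right) + 18 \cdot 173} = \frac{1}{\left(-27 - 18144 + 9 \cdot 9\right) + 3114} = \frac{1}{\left(-27 - 18144 + 81\right) + 3114} = \frac{1}{-18090 + 3114} = \frac{1}{-14976} = - \frac{1}{14976}$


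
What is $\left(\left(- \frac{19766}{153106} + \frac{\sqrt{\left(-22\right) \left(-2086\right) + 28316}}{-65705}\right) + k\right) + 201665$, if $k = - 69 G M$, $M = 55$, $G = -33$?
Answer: $\frac{25025165817}{76553} - \frac{4 \sqrt{4638}}{65705} \approx 3.269 \cdot 10^{5}$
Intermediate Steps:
$k = 125235$ ($k = \left(-69\right) \left(-33\right) 55 = 2277 \cdot 55 = 125235$)
$\left(\left(- \frac{19766}{153106} + \frac{\sqrt{\left(-22\right) \left(-2086\right) + 28316}}{-65705}\right) + k\right) + 201665 = \left(\left(- \frac{19766}{153106} + \frac{\sqrt{\left(-22\right) \left(-2086\right) + 28316}}{-65705}\right) + 125235\right) + 201665 = \left(\left(\left(-19766\right) \frac{1}{153106} + \sqrt{45892 + 28316} \left(- \frac{1}{65705}\right)\right) + 125235\right) + 201665 = \left(\left(- \frac{9883}{76553} + \sqrt{74208} \left(- \frac{1}{65705}\right)\right) + 125235\right) + 201665 = \left(\left(- \frac{9883}{76553} + 4 \sqrt{4638} \left(- \frac{1}{65705}\right)\right) + 125235\right) + 201665 = \left(\left(- \frac{9883}{76553} - \frac{4 \sqrt{4638}}{65705}\right) + 125235\right) + 201665 = \left(\frac{9587105072}{76553} - \frac{4 \sqrt{4638}}{65705}\right) + 201665 = \frac{25025165817}{76553} - \frac{4 \sqrt{4638}}{65705}$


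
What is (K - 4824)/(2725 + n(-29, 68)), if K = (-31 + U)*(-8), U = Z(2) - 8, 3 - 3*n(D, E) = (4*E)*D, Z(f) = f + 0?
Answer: -6792/8033 ≈ -0.84551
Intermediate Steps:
Z(f) = f
n(D, E) = 1 - 4*D*E/3 (n(D, E) = 1 - 4*E*D/3 = 1 - 4*D*E/3)
U = -6 (U = 2 - 8 = -6)
K = 296 (K = (-31 - 6)*(-8) = -37*(-8) = 296)
(K - 4824)/(2725 + n(-29, 68)) = (296 - 4824)/(2725 + (1 - 4/3*(-29)*68)) = -4528/(2725 + (1 + 7888/3)) = -4528/(2725 + 7891/3) = -4528/16066/3 = -4528*3/16066 = -6792/8033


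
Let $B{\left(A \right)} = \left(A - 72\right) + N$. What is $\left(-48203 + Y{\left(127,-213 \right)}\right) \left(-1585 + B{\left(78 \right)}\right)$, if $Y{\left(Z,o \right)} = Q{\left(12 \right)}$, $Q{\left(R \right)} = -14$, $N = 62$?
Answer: $73145189$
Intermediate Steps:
$Y{\left(Z,o \right)} = -14$
$B{\left(A \right)} = -10 + A$ ($B{\left(A \right)} = \left(A - 72\right) + 62 = \left(-72 + A\right) + 62 = -10 + A$)
$\left(-48203 + Y{\left(127,-213 \right)}\right) \left(-1585 + B{\left(78 \right)}\right) = \left(-48203 - 14\right) \left(-1585 + \left(-10 + 78\right)\right) = - 48217 \left(-1585 + 68\right) = \left(-48217\right) \left(-1517\right) = 73145189$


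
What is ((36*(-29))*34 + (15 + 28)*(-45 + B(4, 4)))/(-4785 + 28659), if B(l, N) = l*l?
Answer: -36743/23874 ≈ -1.5390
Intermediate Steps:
B(l, N) = l**2
((36*(-29))*34 + (15 + 28)*(-45 + B(4, 4)))/(-4785 + 28659) = ((36*(-29))*34 + (15 + 28)*(-45 + 4**2))/(-4785 + 28659) = (-1044*34 + 43*(-45 + 16))/23874 = (-35496 + 43*(-29))*(1/23874) = (-35496 - 1247)*(1/23874) = -36743*1/23874 = -36743/23874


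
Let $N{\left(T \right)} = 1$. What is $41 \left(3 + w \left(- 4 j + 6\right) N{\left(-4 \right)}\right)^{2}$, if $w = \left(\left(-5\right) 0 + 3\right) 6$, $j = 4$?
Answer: $1284489$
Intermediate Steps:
$w = 18$ ($w = \left(0 + 3\right) 6 = 3 \cdot 6 = 18$)
$41 \left(3 + w \left(- 4 j + 6\right) N{\left(-4 \right)}\right)^{2} = 41 \left(3 + 18 \left(\left(-4\right) 4 + 6\right) 1\right)^{2} = 41 \left(3 + 18 \left(-16 + 6\right) 1\right)^{2} = 41 \left(3 + 18 \left(-10\right) 1\right)^{2} = 41 \left(3 - 180\right)^{2} = 41 \left(-177\right)^{2} = 41 \cdot 31329 = 1284489$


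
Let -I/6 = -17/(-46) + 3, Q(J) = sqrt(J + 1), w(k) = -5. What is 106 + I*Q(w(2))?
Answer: 106 - 930*I/23 ≈ 106.0 - 40.435*I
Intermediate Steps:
Q(J) = sqrt(1 + J)
I = -465/23 (I = -6*(-17/(-46) + 3) = -6*(-17*(-1/46) + 3) = -6*(17/46 + 3) = -6*155/46 = -465/23 ≈ -20.217)
106 + I*Q(w(2)) = 106 - 465*sqrt(1 - 5)/23 = 106 - 930*I/23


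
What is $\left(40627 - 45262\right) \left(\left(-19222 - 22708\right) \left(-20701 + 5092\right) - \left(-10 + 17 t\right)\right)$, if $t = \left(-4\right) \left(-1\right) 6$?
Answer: $-3033537845220$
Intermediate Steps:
$t = 24$ ($t = 4 \cdot 6 = 24$)
$\left(40627 - 45262\right) \left(\left(-19222 - 22708\right) \left(-20701 + 5092\right) - \left(-10 + 17 t\right)\right) = \left(40627 - 45262\right) \left(\left(-19222 - 22708\right) \left(-20701 + 5092\right) - 398\right) = - 4635 \left(\left(-41930\right) \left(-15609\right) + \left(-408 + 10\right)\right) = - 4635 \left(654485370 - 398\right) = \left(-4635\right) 654484972 = -3033537845220$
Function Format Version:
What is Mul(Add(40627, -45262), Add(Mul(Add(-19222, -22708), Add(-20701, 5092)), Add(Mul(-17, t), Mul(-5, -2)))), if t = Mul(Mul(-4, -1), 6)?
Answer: -3033537845220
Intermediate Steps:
t = 24 (t = Mul(4, 6) = 24)
Mul(Add(40627, -45262), Add(Mul(Add(-19222, -22708), Add(-20701, 5092)), Add(Mul(-17, t), Mul(-5, -2)))) = Mul(Add(40627, -45262), Add(Mul(Add(-19222, -22708), Add(-20701, 5092)), Add(Mul(-17, 24), Mul(-5, -2)))) = Mul(-4635, Add(Mul(-41930, -15609), Add(-408, 10))) = Mul(-4635, Add(654485370, -398)) = Mul(-4635, 654484972) = -3033537845220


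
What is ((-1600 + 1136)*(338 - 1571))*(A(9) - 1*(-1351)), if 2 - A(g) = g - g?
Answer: 774067536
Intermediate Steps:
A(g) = 2 (A(g) = 2 - (g - g) = 2 - 1*0 = 2 + 0 = 2)
((-1600 + 1136)*(338 - 1571))*(A(9) - 1*(-1351)) = ((-1600 + 1136)*(338 - 1571))*(2 - 1*(-1351)) = (-464*(-1233))*(2 + 1351) = 572112*1353 = 774067536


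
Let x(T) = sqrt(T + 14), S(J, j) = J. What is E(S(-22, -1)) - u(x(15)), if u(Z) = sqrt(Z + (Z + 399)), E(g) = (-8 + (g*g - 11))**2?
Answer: 216225 - sqrt(399 + 2*sqrt(29)) ≈ 2.1620e+5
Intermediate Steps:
x(T) = sqrt(14 + T)
E(g) = (-19 + g**2)**2 (E(g) = (-8 + (g**2 - 11))**2 = (-8 + (-11 + g**2))**2 = (-19 + g**2)**2)
u(Z) = sqrt(399 + 2*Z) (u(Z) = sqrt(Z + (399 + Z)) = sqrt(399 + 2*Z))
E(S(-22, -1)) - u(x(15)) = (-19 + (-22)**2)**2 - sqrt(399 + 2*sqrt(14 + 15)) = (-19 + 484)**2 - sqrt(399 + 2*sqrt(29)) = 465**2 - sqrt(399 + 2*sqrt(29)) = 216225 - sqrt(399 + 2*sqrt(29))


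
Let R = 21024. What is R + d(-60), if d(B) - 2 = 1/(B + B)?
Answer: 2523119/120 ≈ 21026.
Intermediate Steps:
d(B) = 2 + 1/(2*B) (d(B) = 2 + 1/(B + B) = 2 + 1/(2*B))
R + d(-60) = 21024 + (2 + (½)/(-60)) = 21024 + (2 + (½)*(-1/60)) = 21024 + (2 - 1/120) = 21024 + 239/120 = 2523119/120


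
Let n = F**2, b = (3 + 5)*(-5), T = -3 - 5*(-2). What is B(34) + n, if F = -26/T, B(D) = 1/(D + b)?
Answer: 4007/294 ≈ 13.629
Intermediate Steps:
T = 7 (T = -3 + 10 = 7)
b = -40 (b = 8*(-5) = -40)
B(D) = 1/(-40 + D) (B(D) = 1/(D - 40) = 1/(-40 + D))
F = -26/7 ≈ -3.7143
n = 676/49 (n = (-26/7)**2 = 676/49 ≈ 13.796)
B(34) + n = 1/(-40 + 34) + 676/49 = 1/(-6) + 676/49 = -1/6 + 676/49 = 4007/294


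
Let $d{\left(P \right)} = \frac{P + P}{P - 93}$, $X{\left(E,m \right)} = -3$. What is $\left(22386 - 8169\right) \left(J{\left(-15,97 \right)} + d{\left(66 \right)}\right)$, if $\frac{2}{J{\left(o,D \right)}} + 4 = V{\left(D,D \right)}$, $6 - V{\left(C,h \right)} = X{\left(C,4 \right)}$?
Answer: $- \frac{957278}{15} \approx -63819.0$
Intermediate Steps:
$V{\left(C,h \right)} = 9$ ($V{\left(C,h \right)} = 6 - -3 = 6 + 3 = 9$)
$d{\left(P \right)} = \frac{2 P}{-93 + P}$
$J{\left(o,D \right)} = \frac{2}{5}$ ($J{\left(o,D \right)} = \frac{2}{-4 + 9} = \frac{2}{5}$)
$\left(22386 - 8169\right) \left(J{\left(-15,97 \right)} + d{\left(66 \right)}\right) = \left(22386 - 8169\right) \left(\frac{2}{5} + 2 \cdot 66 \frac{1}{-93 + 66}\right) = 14217 \left(\frac{2}{5} + 2 \cdot 66 \frac{1}{-27}\right) = 14217 \left(\frac{2}{5} + 2 \cdot 66 \left(- \frac{1}{27}\right)\right) = 14217 \left(\frac{2}{5} - \frac{44}{9}\right) = 14217 \left(- \frac{202}{45}\right) = - \frac{957278}{15}$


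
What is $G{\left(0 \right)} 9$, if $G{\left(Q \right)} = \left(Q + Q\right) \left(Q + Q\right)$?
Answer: $0$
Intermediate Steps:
$G{\left(Q \right)} = 4 Q^{2}$ ($G{\left(Q \right)} = 2 Q 2 Q = 4 Q^{2}$)
$G{\left(0 \right)} 9 = 4 \cdot 0^{2} \cdot 9 = 4 \cdot 0 \cdot 9 = 0 \cdot 9 = 0$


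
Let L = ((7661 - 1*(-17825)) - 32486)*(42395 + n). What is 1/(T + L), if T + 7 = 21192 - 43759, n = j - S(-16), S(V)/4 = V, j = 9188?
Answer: -1/361551574 ≈ -2.7659e-9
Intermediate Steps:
S(V) = 4*V
n = 9252 (n = 9188 - 4*(-16) = 9188 - 1*(-64) = 9188 + 64 = 9252)
T = -22574 (T = -7 + (21192 - 43759) = -7 - 22567 = -22574)
L = -361529000 (L = ((7661 - 1*(-17825)) - 32486)*(42395 + 9252) = ((7661 + 17825) - 32486)*51647 = (25486 - 32486)*51647 = -7000*51647 = -361529000)
1/(T + L) = 1/(-22574 - 361529000) = 1/(-361551574) = -1/361551574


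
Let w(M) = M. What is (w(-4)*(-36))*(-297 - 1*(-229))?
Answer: -9792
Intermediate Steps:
(w(-4)*(-36))*(-297 - 1*(-229)) = (-4*(-36))*(-297 - 1*(-229)) = 144*(-297 + 229) = 144*(-68) = -9792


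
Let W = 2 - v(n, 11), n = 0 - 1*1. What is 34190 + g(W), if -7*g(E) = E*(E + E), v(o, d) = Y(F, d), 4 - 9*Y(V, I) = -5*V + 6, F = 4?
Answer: 34190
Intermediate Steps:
Y(V, I) = -2/9 + 5*V/9 (Y(V, I) = 4/9 - (-5*V + 6)/9 = 4/9 - (6 - 5*V)/9 = 4/9 + (-⅔ + 5*V/9) = -2/9 + 5*V/9)
n = -1 (n = 0 - 1 = -1)
v(o, d) = 2 (v(o, d) = -2/9 + (5/9)*4 = -2/9 + 20/9 = 2)
W = 0 (W = 2 - 1*2 = 2 - 2 = 0)
g(E) = -2*E²/7 (g(E) = -E*(E + E)/7 = -E*2*E/7 = -2*E²/7)
34190 + g(W) = 34190 - 2/7*0² = 34190 - 2/7*0 = 34190 + 0 = 34190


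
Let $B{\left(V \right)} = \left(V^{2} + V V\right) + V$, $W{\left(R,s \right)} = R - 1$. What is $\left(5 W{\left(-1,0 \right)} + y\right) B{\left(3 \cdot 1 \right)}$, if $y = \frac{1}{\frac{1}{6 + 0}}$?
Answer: $-84$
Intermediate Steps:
$W{\left(R,s \right)} = -1 + R$
$B{\left(V \right)} = V + 2 V^{2}$ ($B{\left(V \right)} = \left(V^{2} + V^{2}\right) + V = 2 V^{2} + V = V + 2 V^{2}$)
$y = 6$ ($y = \frac{1}{\frac{1}{6}} = 6$)
$\left(5 W{\left(-1,0 \right)} + y\right) B{\left(3 \cdot 1 \right)} = \left(5 \left(-1 - 1\right) + 6\right) 3 \cdot 1 \left(1 + 2 \cdot 3 \cdot 1\right) = \left(5 \left(-2\right) + 6\right) 3 \left(1 + 2 \cdot 3\right) = \left(-10 + 6\right) 3 \left(1 + 6\right) = - 4 \cdot 3 \cdot 7 = \left(-4\right) 21 = -84$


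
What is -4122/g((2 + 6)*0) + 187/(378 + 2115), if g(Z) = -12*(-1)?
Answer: -1712317/4986 ≈ -343.42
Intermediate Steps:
g(Z) = 12
-4122/g((2 + 6)*0) + 187/(378 + 2115) = -4122/12 + 187/(378 + 2115) = -4122*1/12 + 187/2493 = -687/2 + 187*(1/2493) = -687/2 + 187/2493 = -1712317/4986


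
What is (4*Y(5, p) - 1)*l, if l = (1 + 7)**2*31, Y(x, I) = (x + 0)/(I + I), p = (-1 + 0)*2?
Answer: -11904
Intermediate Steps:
p = -2 (p = -1*2 = -2)
Y(x, I) = x/(2*I) (Y(x, I) = x/((2*I)) = x*(1/(2*I)) = x/(2*I))
l = 1984 (l = 8**2*31 = 64*31 = 1984)
(4*Y(5, p) - 1)*l = (4*((1/2)*5/(-2)) - 1)*1984 = (4*((1/2)*5*(-1/2)) - 1)*1984 = (4*(-5/4) - 1)*1984 = (-5 - 1)*1984 = -6*1984 = -11904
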